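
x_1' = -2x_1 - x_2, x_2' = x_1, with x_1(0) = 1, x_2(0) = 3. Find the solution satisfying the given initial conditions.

Coefficient matrix A = [[-2, -1], [1, 0]].
Characteristic polynomial det(A - λI) = λ^2 + 2λ + 1 = 0.
Single eigenvalue λ = -1 with algebraic multiplicity 2.
Eigenvector v = (-1,1); generalized eigenvector w with (A-λI)w=v is (3,-2).
General solution: e^(-t)[K_1·v + K_2·(t·v + w)].
Applying x_1(0)=1, x_2(0)=3 gives K_1=11, K_2=4.

x_1(t) = -4te^(-t) + e^(-t), x_2(t) = 4te^(-t) + 3e^(-t)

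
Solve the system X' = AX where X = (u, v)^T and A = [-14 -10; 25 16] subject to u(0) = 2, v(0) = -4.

u(t) = 2e^(t)sin(5t) + 2e^(t)cos(5t), v(t) = -2e^(t)sin(5t) - 4e^(t)cos(5t)

Coefficient matrix A = [[-14, -10], [25, 16]].
Characteristic polynomial det(A - λI) = λ^2 - 2λ + 26 = 0.
Eigenvalues λ = 1 ± 5i (complex conjugate pair).
For λ=1+5i: an eigenvector is (1,-1) - i(-1,2) = (1 + i, -1 - 2i).
A real fundamental pair from Re and Im of e^((1+5i)t)v: X_1 = e^(t)(cos(5t)·(1,-1) + sin(5t)·(-1,2)), X_2 = e^(t)(sin(5t)·(1,-1) - cos(5t)·(-1,2)).
General solution: K_1X_1 + K_2X_2.
Applying u(0)=2, v(0)=-4 gives K_1=0, K_2=2.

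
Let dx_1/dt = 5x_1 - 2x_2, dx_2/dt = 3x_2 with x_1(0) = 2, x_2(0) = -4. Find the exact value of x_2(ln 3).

-108

A = [[5,-2],[0,3]]; eigenvalues λ = 3, 5.
Eigenvectors: (-1,-1) for λ=3, (1,0) for λ=5.
From the initial condition, c_1 = 4, c_2 = 6.
x_2(ln 3) = (4)(3^3)(-1) + (6)(3^5)(0) = -108.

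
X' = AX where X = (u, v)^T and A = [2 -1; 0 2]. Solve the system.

Coefficient matrix A = [[2, -1], [0, 2]].
Characteristic polynomial det(A - λI) = λ^2 - 4λ + 4 = 0.
Single eigenvalue λ = 2 with algebraic multiplicity 2.
Eigenvector v = (1,0); generalized eigenvector w with (A-λI)w=v is (-3,-1).
General solution: e^(2t)[c_1·v + c_2·(t·v + w)].

u(t) = c_1e^(2t) + c_2te^(2t) - 3c_2e^(2t), v(t) = -c_2e^(2t)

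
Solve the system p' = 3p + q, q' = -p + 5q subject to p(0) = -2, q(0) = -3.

Coefficient matrix A = [[3, 1], [-1, 5]].
Characteristic polynomial det(A - λI) = λ^2 - 8λ + 16 = 0.
Single eigenvalue λ = 4 with algebraic multiplicity 2.
Eigenvector v = (-1,-1); generalized eigenvector w with (A-λI)w=v is (-1,-2).
General solution: e^(4t)[K_1·v + K_2·(t·v + w)].
Applying p(0)=-2, q(0)=-3 gives K_1=1, K_2=1.

p(t) = -te^(4t) - 2e^(4t), q(t) = -te^(4t) - 3e^(4t)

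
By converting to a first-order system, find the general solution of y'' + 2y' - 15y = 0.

Let x_1 = y, x_2 = y'. Then x_1' = x_2 and x_2' = 15x_1 - 2x_2.
A = [[0,1],[15,-2]]; det(A-λI) = λ^2 + 2λ - 15.
Eigenvalues λ = 3, -5 with eigenvectors (1,3), (1,-5).

y(t) = C_1e^(3t) + C_2e^(-5t)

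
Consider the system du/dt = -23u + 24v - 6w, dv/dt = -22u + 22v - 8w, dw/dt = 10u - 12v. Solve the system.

Coefficient matrix A = [[-23, 24, -6], [-22, 22, -8], [10, -12, 0]].
det(A - λI) = 0 gives eigenvalues λ = -3, 4, -2.
For λ=-3: eigenvector (-3,-2,2).
For λ=4: eigenvector (-2,-2,1).
For λ=-2: eigenvector (-4,-3,2).
General solution: c_1e^(-3t)(-3,-2,2) + c_2e^(4t)(-2,-2,1) + c_3e^(-2t)(-4,-3,2).

u(t) = -3c_1e^(-3t) - 2c_2e^(4t) - 4c_3e^(-2t), v(t) = -2c_1e^(-3t) - 2c_2e^(4t) - 3c_3e^(-2t), w(t) = 2c_1e^(-3t) + c_2e^(4t) + 2c_3e^(-2t)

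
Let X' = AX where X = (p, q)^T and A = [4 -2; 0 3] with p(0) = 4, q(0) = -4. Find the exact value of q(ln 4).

-256

A = [[4,-2],[0,3]]; eigenvalues λ = 3, 4.
Eigenvectors: (2,1) for λ=3, (-1,0) for λ=4.
From the initial condition, c_1 = -4, c_2 = -12.
q(ln 4) = (-4)(4^3)(1) + (-12)(4^4)(0) = -256.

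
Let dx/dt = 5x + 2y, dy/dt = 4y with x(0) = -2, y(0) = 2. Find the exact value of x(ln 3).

162

A = [[5,2],[0,4]]; eigenvalues λ = 5, 4.
Eigenvectors: (-1,0) for λ=5, (2,-1) for λ=4.
From the initial condition, c_1 = -2, c_2 = -2.
x(ln 3) = (-2)(3^5)(-1) + (-2)(3^4)(2) = 162.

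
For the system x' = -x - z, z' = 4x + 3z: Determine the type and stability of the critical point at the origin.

A = [[-1,-1],[4,3]]; det(A-λI) = λ^2 - 2λ + 1.
repeated λ = 1 with a single eigenvector.

unstable improper node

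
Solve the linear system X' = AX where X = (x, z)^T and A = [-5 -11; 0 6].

Coefficient matrix A = [[-5, -11], [0, 6]].
Characteristic polynomial det(A - λI) = λ^2 - λ - 30 = 0.
Eigenvalues λ = -5, 6.
For λ=-5: (A-λI) row 1 is [0, -11], so an eigenvector is (1, 0).
For λ=6: (A-λI) row 1 is [-11, -11], so an eigenvector is (-1, 1).
General solution: K_1e^(-5t)(1,0) + K_2e^(6t)(-1,1).

x(t) = K_1e^(-5t) - K_2e^(6t), z(t) = K_2e^(6t)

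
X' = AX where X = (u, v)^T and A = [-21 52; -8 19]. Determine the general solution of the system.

Coefficient matrix A = [[-21, 52], [-8, 19]].
Characteristic polynomial det(A - λI) = λ^2 + 2λ + 17 = 0.
Eigenvalues λ = -1 ± 4i (complex conjugate pair).
For λ=-1+4i: an eigenvector is (2,1) - i(3,1) = (2 - 3i, 1 - i).
A real fundamental pair from Re and Im of e^((-1+4i)t)v: X_1 = e^(-t)(cos(4t)·(2,1) + sin(4t)·(3,1)), X_2 = e^(-t)(sin(4t)·(2,1) - cos(4t)·(3,1)).
General solution: c_1X_1 + c_2X_2.

u(t) = 3c_1e^(-t)sin(4t) + 2c_1e^(-t)cos(4t) + 2c_2e^(-t)sin(4t) - 3c_2e^(-t)cos(4t), v(t) = c_1e^(-t)sin(4t) + c_1e^(-t)cos(4t) + c_2e^(-t)sin(4t) - c_2e^(-t)cos(4t)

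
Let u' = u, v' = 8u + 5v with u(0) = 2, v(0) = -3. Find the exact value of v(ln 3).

A = [[1,0],[8,5]]; eigenvalues λ = 1, 5.
Eigenvectors: (-1,2) for λ=1, (0,1) for λ=5.
From the initial condition, c_1 = -2, c_2 = 1.
v(ln 3) = (-2)(3^1)(2) + (1)(3^5)(1) = 231.

231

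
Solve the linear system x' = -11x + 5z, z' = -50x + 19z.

Coefficient matrix A = [[-11, 5], [-50, 19]].
Characteristic polynomial det(A - λI) = λ^2 - 8λ + 41 = 0.
Eigenvalues λ = 4 ± 5i (complex conjugate pair).
For λ=4+5i: an eigenvector is (1,3) - i(0,-1) = (1, 3 + i).
A real fundamental pair from Re and Im of e^((4+5i)t)v: X_1 = e^(4t)(cos(5t)·(1,3) + sin(5t)·(0,-1)), X_2 = e^(4t)(sin(5t)·(1,3) - cos(5t)·(0,-1)).
General solution: c_1X_1 + c_2X_2.

x(t) = c_1e^(4t)cos(5t) + c_2e^(4t)sin(5t), z(t) = -c_1e^(4t)sin(5t) + 3c_1e^(4t)cos(5t) + 3c_2e^(4t)sin(5t) + c_2e^(4t)cos(5t)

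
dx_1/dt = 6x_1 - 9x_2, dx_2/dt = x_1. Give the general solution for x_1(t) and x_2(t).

x_1(t) = -3K_1e^(3t) - 3K_2te^(3t) + 2K_2e^(3t), x_2(t) = -K_1e^(3t) - K_2te^(3t) + K_2e^(3t)

Coefficient matrix A = [[6, -9], [1, 0]].
Characteristic polynomial det(A - λI) = λ^2 - 6λ + 9 = 0.
Single eigenvalue λ = 3 with algebraic multiplicity 2.
Eigenvector v = (-3,-1); generalized eigenvector w with (A-λI)w=v is (2,1).
General solution: e^(3t)[K_1·v + K_2·(t·v + w)].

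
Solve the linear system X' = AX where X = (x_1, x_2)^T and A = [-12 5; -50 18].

Coefficient matrix A = [[-12, 5], [-50, 18]].
Characteristic polynomial det(A - λI) = λ^2 - 6λ + 34 = 0.
Eigenvalues λ = 3 ± 5i (complex conjugate pair).
For λ=3+5i: an eigenvector is (0,-1) - i(-1,-3) = (0 + i, -1 + 3i).
A real fundamental pair from Re and Im of e^((3+5i)t)v: X_1 = e^(3t)(cos(5t)·(0,-1) + sin(5t)·(-1,-3)), X_2 = e^(3t)(sin(5t)·(0,-1) - cos(5t)·(-1,-3)).
General solution: c_1X_1 + c_2X_2.

x_1(t) = -c_1e^(3t)sin(5t) + c_2e^(3t)cos(5t), x_2(t) = -3c_1e^(3t)sin(5t) - c_1e^(3t)cos(5t) - c_2e^(3t)sin(5t) + 3c_2e^(3t)cos(5t)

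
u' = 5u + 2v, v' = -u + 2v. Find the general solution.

u(t) = 2K_1e^(4t) - K_2e^(3t), v(t) = -K_1e^(4t) + K_2e^(3t)

Coefficient matrix A = [[5, 2], [-1, 2]].
Characteristic polynomial det(A - λI) = λ^2 - 7λ + 12 = 0.
Eigenvalues λ = 4, 3.
For λ=4: (A-λI) row 1 is [1, 2], so an eigenvector is (2, -1).
For λ=3: (A-λI) row 1 is [2, 2], so an eigenvector is (-1, 1).
General solution: K_1e^(4t)(2,-1) + K_2e^(3t)(-1,1).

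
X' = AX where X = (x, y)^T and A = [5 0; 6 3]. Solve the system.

x(t) = -K_1e^(5t), y(t) = -3K_1e^(5t) - K_2e^(3t)

Coefficient matrix A = [[5, 0], [6, 3]].
Characteristic polynomial det(A - λI) = λ^2 - 8λ + 15 = 0.
Eigenvalues λ = 5, 3.
For λ=5: (A-λI) row 2 is [6, -2], so an eigenvector is (-1, -3).
For λ=3: (A-λI) row 1 is [2, 0], so an eigenvector is (0, -1).
General solution: K_1e^(5t)(-1,-3) + K_2e^(3t)(0,-1).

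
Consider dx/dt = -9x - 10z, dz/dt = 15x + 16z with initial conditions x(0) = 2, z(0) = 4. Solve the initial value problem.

x(t) = -12e^(6t) + 14e^(t), z(t) = 18e^(6t) - 14e^(t)

Coefficient matrix A = [[-9, -10], [15, 16]].
Characteristic polynomial det(A - λI) = λ^2 - 7λ + 6 = 0.
Eigenvalues λ = 6, 1.
For λ=6: (A-λI) row 1 is [-15, -10], so an eigenvector is (2, -3).
For λ=1: (A-λI) row 1 is [-10, -10], so an eigenvector is (1, -1).
General solution: K_1e^(6t)(2,-3) + K_2e^(t)(1,-1).
Applying x(0)=2, z(0)=4 gives K_1=-6, K_2=14.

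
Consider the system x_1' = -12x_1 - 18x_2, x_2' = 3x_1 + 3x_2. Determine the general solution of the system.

x_1(t) = 3C_1e^(-6t) + 2C_2e^(-3t), x_2(t) = -C_1e^(-6t) - C_2e^(-3t)

Coefficient matrix A = [[-12, -18], [3, 3]].
Characteristic polynomial det(A - λI) = λ^2 + 9λ + 18 = 0.
Eigenvalues λ = -6, -3.
For λ=-6: (A-λI) row 1 is [-6, -18], so an eigenvector is (3, -1).
For λ=-3: (A-λI) row 1 is [-9, -18], so an eigenvector is (2, -1).
General solution: C_1e^(-6t)(3,-1) + C_2e^(-3t)(2,-1).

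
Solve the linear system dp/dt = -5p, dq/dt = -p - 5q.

p(t) = c_2e^(-5t), q(t) = -c_1e^(-5t) - c_2te^(-5t)

Coefficient matrix A = [[-5, 0], [-1, -5]].
Characteristic polynomial det(A - λI) = λ^2 + 10λ + 25 = 0.
Single eigenvalue λ = -5 with algebraic multiplicity 2.
Eigenvector v = (0,-1); generalized eigenvector w with (A-λI)w=v is (1,0).
General solution: e^(-5t)[c_1·v + c_2·(t·v + w)].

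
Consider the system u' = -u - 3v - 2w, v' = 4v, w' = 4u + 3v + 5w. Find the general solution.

Coefficient matrix A = [[-1, -3, -2], [0, 4, 0], [4, 3, 5]].
det(A - λI) = 0 gives eigenvalues λ = 3, 4, 1.
For λ=3: eigenvector (-1,0,2).
For λ=4: eigenvector (-1,1,1).
For λ=1: eigenvector (-1,0,1).
General solution: C_1e^(3t)(-1,0,2) + C_2e^(4t)(-1,1,1) + C_3e^(t)(-1,0,1).

u(t) = -C_1e^(3t) - C_2e^(4t) - C_3e^(t), v(t) = C_2e^(4t), w(t) = 2C_1e^(3t) + C_2e^(4t) + C_3e^(t)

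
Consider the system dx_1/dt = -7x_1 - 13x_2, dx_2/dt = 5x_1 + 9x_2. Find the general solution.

x_1(t) = 3C_1e^(t)sin(t) - 2C_1e^(t)cos(t) - 2C_2e^(t)sin(t) - 3C_2e^(t)cos(t), x_2(t) = -2C_1e^(t)sin(t) + C_1e^(t)cos(t) + C_2e^(t)sin(t) + 2C_2e^(t)cos(t)

Coefficient matrix A = [[-7, -13], [5, 9]].
Characteristic polynomial det(A - λI) = λ^2 - 2λ + 2 = 0.
Eigenvalues λ = 1 ± i (complex conjugate pair).
For λ=1+i: an eigenvector is (-2,1) - i(3,-2) = (-2 - 3i, 1 + 2i).
A real fundamental pair from Re and Im of e^((1+i)t)v: X_1 = e^(t)(cos(t)·(-2,1) + sin(t)·(3,-2)), X_2 = e^(t)(sin(t)·(-2,1) - cos(t)·(3,-2)).
General solution: C_1X_1 + C_2X_2.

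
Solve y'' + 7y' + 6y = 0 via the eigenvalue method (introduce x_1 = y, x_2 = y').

Let x_1 = y, x_2 = y'. Then x_1' = x_2 and x_2' = -6x_1 - 7x_2.
A = [[0,1],[-6,-7]]; det(A-λI) = λ^2 + 7λ + 6.
Eigenvalues λ = -1, -6 with eigenvectors (1,-1), (1,-6).

y(t) = K_1e^(-t) + K_2e^(-6t)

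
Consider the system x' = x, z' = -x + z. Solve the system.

x(t) = C_2e^(t), z(t) = -C_1e^(t) - C_2te^(t) - C_2e^(t)

Coefficient matrix A = [[1, 0], [-1, 1]].
Characteristic polynomial det(A - λI) = λ^2 - 2λ + 1 = 0.
Single eigenvalue λ = 1 with algebraic multiplicity 2.
Eigenvector v = (0,-1); generalized eigenvector w with (A-λI)w=v is (1,-1).
General solution: e^(t)[C_1·v + C_2·(t·v + w)].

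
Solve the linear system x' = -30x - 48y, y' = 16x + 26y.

Coefficient matrix A = [[-30, -48], [16, 26]].
Characteristic polynomial det(A - λI) = λ^2 + 4λ - 12 = 0.
Eigenvalues λ = -6, 2.
For λ=-6: (A-λI) row 1 is [-24, -48], so an eigenvector is (2, -1).
For λ=2: (A-λI) row 1 is [-32, -48], so an eigenvector is (-3, 2).
General solution: C_1e^(-6t)(2,-1) + C_2e^(2t)(-3,2).

x(t) = 2C_1e^(-6t) - 3C_2e^(2t), y(t) = -C_1e^(-6t) + 2C_2e^(2t)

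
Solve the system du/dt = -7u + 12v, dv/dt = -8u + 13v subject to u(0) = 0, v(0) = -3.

Coefficient matrix A = [[-7, 12], [-8, 13]].
Characteristic polynomial det(A - λI) = λ^2 - 6λ + 5 = 0.
Eigenvalues λ = 1, 5.
For λ=1: (A-λI) row 1 is [-8, 12], so an eigenvector is (3, 2).
For λ=5: (A-λI) row 1 is [-12, 12], so an eigenvector is (1, 1).
General solution: C_1e^(t)(3,2) + C_2e^(5t)(1,1).
Applying u(0)=0, v(0)=-3 gives C_1=3, C_2=-9.

u(t) = -9e^(5t) + 9e^(t), v(t) = -9e^(5t) + 6e^(t)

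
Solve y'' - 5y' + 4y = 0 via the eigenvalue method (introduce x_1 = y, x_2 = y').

Let x_1 = y, x_2 = y'. Then x_1' = x_2 and x_2' = -4x_1 + 5x_2.
A = [[0,1],[-4,5]]; det(A-λI) = λ^2 - 5λ + 4.
Eigenvalues λ = 4, 1 with eigenvectors (1,4), (1,1).

y(t) = K_1e^(4t) + K_2e^(t)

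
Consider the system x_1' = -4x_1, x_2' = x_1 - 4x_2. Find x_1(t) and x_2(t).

x_1(t) = -C_2e^(-4t), x_2(t) = -C_1e^(-4t) - C_2te^(-4t) + 2C_2e^(-4t)

Coefficient matrix A = [[-4, 0], [1, -4]].
Characteristic polynomial det(A - λI) = λ^2 + 8λ + 16 = 0.
Single eigenvalue λ = -4 with algebraic multiplicity 2.
Eigenvector v = (0,-1); generalized eigenvector w with (A-λI)w=v is (-1,2).
General solution: e^(-4t)[C_1·v + C_2·(t·v + w)].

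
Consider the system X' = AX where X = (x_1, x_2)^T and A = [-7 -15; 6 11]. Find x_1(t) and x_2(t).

x_1(t) = C_1e^(2t)sin(3t) - 2C_1e^(2t)cos(3t) - 2C_2e^(2t)sin(3t) - C_2e^(2t)cos(3t), x_2(t) = -C_1e^(2t)sin(3t) + C_1e^(2t)cos(3t) + C_2e^(2t)sin(3t) + C_2e^(2t)cos(3t)

Coefficient matrix A = [[-7, -15], [6, 11]].
Characteristic polynomial det(A - λI) = λ^2 - 4λ + 13 = 0.
Eigenvalues λ = 2 ± 3i (complex conjugate pair).
For λ=2+3i: an eigenvector is (-2,1) - i(1,-1) = (-2 - i, 1 + i).
A real fundamental pair from Re and Im of e^((2+3i)t)v: X_1 = e^(2t)(cos(3t)·(-2,1) + sin(3t)·(1,-1)), X_2 = e^(2t)(sin(3t)·(-2,1) - cos(3t)·(1,-1)).
General solution: C_1X_1 + C_2X_2.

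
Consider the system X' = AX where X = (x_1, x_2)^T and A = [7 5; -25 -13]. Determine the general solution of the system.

Coefficient matrix A = [[7, 5], [-25, -13]].
Characteristic polynomial det(A - λI) = λ^2 + 6λ + 34 = 0.
Eigenvalues λ = -3 ± 5i (complex conjugate pair).
For λ=-3+5i: an eigenvector is (0,1) - i(1,-2) = (0 - i, 1 + 2i).
A real fundamental pair from Re and Im of e^((-3+5i)t)v: X_1 = e^(-3t)(cos(5t)·(0,1) + sin(5t)·(1,-2)), X_2 = e^(-3t)(sin(5t)·(0,1) - cos(5t)·(1,-2)).
General solution: c_1X_1 + c_2X_2.

x_1(t) = c_1e^(-3t)sin(5t) - c_2e^(-3t)cos(5t), x_2(t) = -2c_1e^(-3t)sin(5t) + c_1e^(-3t)cos(5t) + c_2e^(-3t)sin(5t) + 2c_2e^(-3t)cos(5t)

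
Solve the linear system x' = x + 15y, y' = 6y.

Coefficient matrix A = [[1, 15], [0, 6]].
Characteristic polynomial det(A - λI) = λ^2 - 7λ + 6 = 0.
Eigenvalues λ = 1, 6.
For λ=1: (A-λI) row 1 is [0, 15], so an eigenvector is (1, 0).
For λ=6: (A-λI) row 1 is [-5, 15], so an eigenvector is (-3, -1).
General solution: C_1e^(t)(1,0) + C_2e^(6t)(-3,-1).

x(t) = C_1e^(t) - 3C_2e^(6t), y(t) = -C_2e^(6t)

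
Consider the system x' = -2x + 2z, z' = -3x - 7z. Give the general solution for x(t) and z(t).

Coefficient matrix A = [[-2, 2], [-3, -7]].
Characteristic polynomial det(A - λI) = λ^2 + 9λ + 20 = 0.
Eigenvalues λ = -5, -4.
For λ=-5: (A-λI) row 1 is [3, 2], so an eigenvector is (2, -3).
For λ=-4: (A-λI) row 1 is [2, 2], so an eigenvector is (1, -1).
General solution: C_1e^(-5t)(2,-3) + C_2e^(-4t)(1,-1).

x(t) = 2C_1e^(-5t) + C_2e^(-4t), z(t) = -3C_1e^(-5t) - C_2e^(-4t)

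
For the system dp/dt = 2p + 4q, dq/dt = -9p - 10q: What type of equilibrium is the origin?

A = [[2,4],[-9,-10]]; det(A-λI) = λ^2 + 8λ + 16.
repeated λ = -4 with a single eigenvector.

stable improper node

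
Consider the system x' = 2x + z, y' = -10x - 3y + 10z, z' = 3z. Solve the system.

Coefficient matrix A = [[2, 0, 1], [-10, -3, 10], [0, 0, 3]].
det(A - λI) = 0 gives eigenvalues λ = 3, -3, 2.
For λ=3: eigenvector (1,0,1).
For λ=-3: eigenvector (0,1,0).
For λ=2: eigenvector (1,-2,0).
General solution: c_1e^(3t)(1,0,1) + c_2e^(-3t)(0,1,0) + c_3e^(2t)(1,-2,0).

x(t) = c_1e^(3t) + c_3e^(2t), y(t) = c_2e^(-3t) - 2c_3e^(2t), z(t) = c_1e^(3t)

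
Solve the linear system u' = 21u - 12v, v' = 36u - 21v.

u(t) = -2C_1e^(3t) - C_2e^(-3t), v(t) = -3C_1e^(3t) - 2C_2e^(-3t)

Coefficient matrix A = [[21, -12], [36, -21]].
Characteristic polynomial det(A - λI) = λ^2 - 9 = 0.
Eigenvalues λ = 3, -3.
For λ=3: (A-λI) row 1 is [18, -12], so an eigenvector is (-2, -3).
For λ=-3: (A-λI) row 1 is [24, -12], so an eigenvector is (-1, -2).
General solution: C_1e^(3t)(-2,-3) + C_2e^(-3t)(-1,-2).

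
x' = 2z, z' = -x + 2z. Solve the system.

Coefficient matrix A = [[0, 2], [-1, 2]].
Characteristic polynomial det(A - λI) = λ^2 - 2λ + 2 = 0.
Eigenvalues λ = 1 ± i (complex conjugate pair).
For λ=1+i: an eigenvector is (1,0) - i(-1,-1) = (1 + i, 0 + i).
A real fundamental pair from Re and Im of e^((1+i)t)v: X_1 = e^(t)(cos(t)·(1,0) + sin(t)·(-1,-1)), X_2 = e^(t)(sin(t)·(1,0) - cos(t)·(-1,-1)).
General solution: C_1X_1 + C_2X_2.

x(t) = -C_1e^(t)sin(t) + C_1e^(t)cos(t) + C_2e^(t)sin(t) + C_2e^(t)cos(t), z(t) = -C_1e^(t)sin(t) + C_2e^(t)cos(t)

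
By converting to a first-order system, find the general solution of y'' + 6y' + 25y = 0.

Let x_1 = y, x_2 = y'. Then x_1' = x_2 and x_2' = -25x_1 - 6x_2.
A = [[0,1],[-25,-6]]; det(A-λI) = λ^2 + 6λ + 25.
Eigenvalues λ = -3 ± 4i.

y(t) = c_1e^(-3t)cos(4t) + c_2e^(-3t)sin(4t)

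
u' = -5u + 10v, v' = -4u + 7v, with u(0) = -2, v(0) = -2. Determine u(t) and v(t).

u(t) = -4e^(t)sin(2t) - 2e^(t)cos(2t), v(t) = -2e^(t)sin(2t) - 2e^(t)cos(2t)

Coefficient matrix A = [[-5, 10], [-4, 7]].
Characteristic polynomial det(A - λI) = λ^2 - 2λ + 5 = 0.
Eigenvalues λ = 1 ± 2i (complex conjugate pair).
For λ=1+2i: an eigenvector is (-1,-1) - i(-2,-1) = (-1 + 2i, -1 + i).
A real fundamental pair from Re and Im of e^((1+2i)t)v: X_1 = e^(t)(cos(2t)·(-1,-1) + sin(2t)·(-2,-1)), X_2 = e^(t)(sin(2t)·(-1,-1) - cos(2t)·(-2,-1)).
General solution: C_1X_1 + C_2X_2.
Applying u(0)=-2, v(0)=-2 gives C_1=2, C_2=0.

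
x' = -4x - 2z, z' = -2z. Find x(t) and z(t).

x(t) = K_1e^(-2t) + K_2e^(-4t), z(t) = -K_1e^(-2t)

Coefficient matrix A = [[-4, -2], [0, -2]].
Characteristic polynomial det(A - λI) = λ^2 + 6λ + 8 = 0.
Eigenvalues λ = -2, -4.
For λ=-2: (A-λI) row 1 is [-2, -2], so an eigenvector is (1, -1).
For λ=-4: (A-λI) row 1 is [0, -2], so an eigenvector is (1, 0).
General solution: K_1e^(-2t)(1,-1) + K_2e^(-4t)(1,0).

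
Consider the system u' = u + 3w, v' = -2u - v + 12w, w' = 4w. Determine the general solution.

Coefficient matrix A = [[1, 0, 3], [-2, -1, 12], [0, 0, 4]].
det(A - λI) = 0 gives eigenvalues λ = 1, 4, -1.
For λ=1: eigenvector (1,-1,0).
For λ=4: eigenvector (1,2,1).
For λ=-1: eigenvector (0,1,0).
General solution: K_1e^(t)(1,-1,0) + K_2e^(4t)(1,2,1) + K_3e^(-t)(0,1,0).

u(t) = K_1e^(t) + K_2e^(4t), v(t) = -K_1e^(t) + 2K_2e^(4t) + K_3e^(-t), w(t) = K_2e^(4t)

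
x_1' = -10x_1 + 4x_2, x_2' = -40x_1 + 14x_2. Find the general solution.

x_1(t) = C_1e^(2t)sin(4t) - C_2e^(2t)cos(4t), x_2(t) = 3C_1e^(2t)sin(4t) + C_1e^(2t)cos(4t) + C_2e^(2t)sin(4t) - 3C_2e^(2t)cos(4t)

Coefficient matrix A = [[-10, 4], [-40, 14]].
Characteristic polynomial det(A - λI) = λ^2 - 4λ + 20 = 0.
Eigenvalues λ = 2 ± 4i (complex conjugate pair).
For λ=2+4i: an eigenvector is (0,1) - i(1,3) = (0 - i, 1 - 3i).
A real fundamental pair from Re and Im of e^((2+4i)t)v: X_1 = e^(2t)(cos(4t)·(0,1) + sin(4t)·(1,3)), X_2 = e^(2t)(sin(4t)·(0,1) - cos(4t)·(1,3)).
General solution: C_1X_1 + C_2X_2.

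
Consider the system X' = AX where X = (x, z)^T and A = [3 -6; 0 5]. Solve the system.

x(t) = 3K_1e^(5t) + K_2e^(3t), z(t) = -K_1e^(5t)

Coefficient matrix A = [[3, -6], [0, 5]].
Characteristic polynomial det(A - λI) = λ^2 - 8λ + 15 = 0.
Eigenvalues λ = 5, 3.
For λ=5: (A-λI) row 1 is [-2, -6], so an eigenvector is (3, -1).
For λ=3: (A-λI) row 1 is [0, -6], so an eigenvector is (1, 0).
General solution: K_1e^(5t)(3,-1) + K_2e^(3t)(1,0).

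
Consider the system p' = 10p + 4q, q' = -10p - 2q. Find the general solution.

p(t) = -c_1e^(4t)sin(2t) - c_1e^(4t)cos(2t) - c_2e^(4t)sin(2t) + c_2e^(4t)cos(2t), q(t) = 2c_1e^(4t)sin(2t) + c_1e^(4t)cos(2t) + c_2e^(4t)sin(2t) - 2c_2e^(4t)cos(2t)

Coefficient matrix A = [[10, 4], [-10, -2]].
Characteristic polynomial det(A - λI) = λ^2 - 8λ + 20 = 0.
Eigenvalues λ = 4 ± 2i (complex conjugate pair).
For λ=4+2i: an eigenvector is (-1,1) - i(-1,2) = (-1 + i, 1 - 2i).
A real fundamental pair from Re and Im of e^((4+2i)t)v: X_1 = e^(4t)(cos(2t)·(-1,1) + sin(2t)·(-1,2)), X_2 = e^(4t)(sin(2t)·(-1,1) - cos(2t)·(-1,2)).
General solution: c_1X_1 + c_2X_2.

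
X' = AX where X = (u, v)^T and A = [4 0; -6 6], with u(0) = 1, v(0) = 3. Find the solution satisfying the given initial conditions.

u(t) = e^(4t), v(t) = 3e^(4t)

Coefficient matrix A = [[4, 0], [-6, 6]].
Characteristic polynomial det(A - λI) = λ^2 - 10λ + 24 = 0.
Eigenvalues λ = 6, 4.
For λ=6: (A-λI) row 1 is [-2, 0], so an eigenvector is (0, 1).
For λ=4: (A-λI) row 2 is [-6, 2], so an eigenvector is (1, 3).
General solution: c_1e^(6t)(0,1) + c_2e^(4t)(1,3).
Applying u(0)=1, v(0)=3 gives c_1=0, c_2=1.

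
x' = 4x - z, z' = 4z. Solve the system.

x(t) = c_1e^(4t) + c_2te^(4t) - c_2e^(4t), z(t) = -c_2e^(4t)

Coefficient matrix A = [[4, -1], [0, 4]].
Characteristic polynomial det(A - λI) = λ^2 - 8λ + 16 = 0.
Single eigenvalue λ = 4 with algebraic multiplicity 2.
Eigenvector v = (1,0); generalized eigenvector w with (A-λI)w=v is (-1,-1).
General solution: e^(4t)[c_1·v + c_2·(t·v + w)].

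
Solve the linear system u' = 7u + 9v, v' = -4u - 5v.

Coefficient matrix A = [[7, 9], [-4, -5]].
Characteristic polynomial det(A - λI) = λ^2 - 2λ + 1 = 0.
Single eigenvalue λ = 1 with algebraic multiplicity 2.
Eigenvector v = (-3,2); generalized eigenvector w with (A-λI)w=v is (1,-1).
General solution: e^(t)[c_1·v + c_2·(t·v + w)].

u(t) = -3c_1e^(t) - 3c_2te^(t) + c_2e^(t), v(t) = 2c_1e^(t) + 2c_2te^(t) - c_2e^(t)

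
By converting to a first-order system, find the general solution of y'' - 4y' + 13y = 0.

y(t) = C_1e^(2t)cos(3t) + C_2e^(2t)sin(3t)

Let x_1 = y, x_2 = y'. Then x_1' = x_2 and x_2' = -13x_1 + 4x_2.
A = [[0,1],[-13,4]]; det(A-λI) = λ^2 - 4λ + 13.
Eigenvalues λ = 2 ± 3i.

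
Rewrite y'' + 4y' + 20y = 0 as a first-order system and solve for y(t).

Let x_1 = y, x_2 = y'. Then x_1' = x_2 and x_2' = -20x_1 - 4x_2.
A = [[0,1],[-20,-4]]; det(A-λI) = λ^2 + 4λ + 20.
Eigenvalues λ = -2 ± 4i.

y(t) = C_1e^(-2t)cos(4t) + C_2e^(-2t)sin(4t)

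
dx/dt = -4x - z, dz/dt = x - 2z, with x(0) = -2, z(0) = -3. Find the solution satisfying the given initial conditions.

Coefficient matrix A = [[-4, -1], [1, -2]].
Characteristic polynomial det(A - λI) = λ^2 + 6λ + 9 = 0.
Single eigenvalue λ = -3 with algebraic multiplicity 2.
Eigenvector v = (1,-1); generalized eigenvector w with (A-λI)w=v is (2,-3).
General solution: e^(-3t)[c_1·v + c_2·(t·v + w)].
Applying x(0)=-2, z(0)=-3 gives c_1=-12, c_2=5.

x(t) = 5te^(-3t) - 2e^(-3t), z(t) = -5te^(-3t) - 3e^(-3t)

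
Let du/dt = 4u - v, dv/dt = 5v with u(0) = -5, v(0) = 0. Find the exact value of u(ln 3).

-405

A = [[4,-1],[0,5]]; eigenvalues λ = 4, 5.
Eigenvectors: (-1,0) for λ=4, (1,-1) for λ=5.
From the initial condition, c_1 = 5, c_2 = 0.
u(ln 3) = (5)(3^4)(-1) + (0)(3^5)(1) = -405.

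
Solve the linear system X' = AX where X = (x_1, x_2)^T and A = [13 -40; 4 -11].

x_1(t) = -3C_1e^(t)sin(4t) - C_1e^(t)cos(4t) - C_2e^(t)sin(4t) + 3C_2e^(t)cos(4t), x_2(t) = -C_1e^(t)sin(4t) + C_2e^(t)cos(4t)

Coefficient matrix A = [[13, -40], [4, -11]].
Characteristic polynomial det(A - λI) = λ^2 - 2λ + 17 = 0.
Eigenvalues λ = 1 ± 4i (complex conjugate pair).
For λ=1+4i: an eigenvector is (-1,0) - i(-3,-1) = (-1 + 3i, 0 + i).
A real fundamental pair from Re and Im of e^((1+4i)t)v: X_1 = e^(t)(cos(4t)·(-1,0) + sin(4t)·(-3,-1)), X_2 = e^(t)(sin(4t)·(-1,0) - cos(4t)·(-3,-1)).
General solution: C_1X_1 + C_2X_2.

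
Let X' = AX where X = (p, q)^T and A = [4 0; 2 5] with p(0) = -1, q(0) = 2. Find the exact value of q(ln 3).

A = [[4,0],[2,5]]; eigenvalues λ = 5, 4.
Eigenvectors: (0,1) for λ=5, (1,-2) for λ=4.
From the initial condition, c_1 = 0, c_2 = -1.
q(ln 3) = (0)(3^5)(1) + (-1)(3^4)(-2) = 162.

162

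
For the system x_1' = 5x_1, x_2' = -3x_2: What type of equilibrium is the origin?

A = [[5,0],[0,-3]]; det(A-λI) = λ^2 - 2λ - 15.
λ = -3, 5: opposite signs.

saddle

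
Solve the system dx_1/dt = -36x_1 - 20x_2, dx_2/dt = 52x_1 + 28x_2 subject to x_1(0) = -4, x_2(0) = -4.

x_1(t) = 52e^(-4t)sin(4t) - 4e^(-4t)cos(4t), x_2(t) = -84e^(-4t)sin(4t) - 4e^(-4t)cos(4t)

Coefficient matrix A = [[-36, -20], [52, 28]].
Characteristic polynomial det(A - λI) = λ^2 + 8λ + 32 = 0.
Eigenvalues λ = -4 ± 4i (complex conjugate pair).
For λ=-4+4i: an eigenvector is (-1,2) - i(-2,3) = (-1 + 2i, 2 - 3i).
A real fundamental pair from Re and Im of e^((-4+4i)t)v: X_1 = e^(-4t)(cos(4t)·(-1,2) + sin(4t)·(-2,3)), X_2 = e^(-4t)(sin(4t)·(-1,2) - cos(4t)·(-2,3)).
General solution: C_1X_1 + C_2X_2.
Applying x_1(0)=-4, x_2(0)=-4 gives C_1=-20, C_2=-12.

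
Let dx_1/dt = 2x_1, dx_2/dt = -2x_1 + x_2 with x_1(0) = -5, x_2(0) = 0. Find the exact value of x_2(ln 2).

20

A = [[2,0],[-2,1]]; eigenvalues λ = 2, 1.
Eigenvectors: (-1,2) for λ=2, (0,1) for λ=1.
From the initial condition, c_1 = 5, c_2 = -10.
x_2(ln 2) = (5)(2^2)(2) + (-10)(2^1)(1) = 20.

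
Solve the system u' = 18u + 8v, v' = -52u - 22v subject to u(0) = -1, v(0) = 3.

Coefficient matrix A = [[18, 8], [-52, -22]].
Characteristic polynomial det(A - λI) = λ^2 + 4λ + 20 = 0.
Eigenvalues λ = -2 ± 4i (complex conjugate pair).
For λ=-2+4i: an eigenvector is (1,-2) - i(1,-3) = (1 - i, -2 + 3i).
A real fundamental pair from Re and Im of e^((-2+4i)t)v: X_1 = e^(-2t)(cos(4t)·(1,-2) + sin(4t)·(1,-3)), X_2 = e^(-2t)(sin(4t)·(1,-2) - cos(4t)·(1,-3)).
General solution: K_1X_1 + K_2X_2.
Applying u(0)=-1, v(0)=3 gives K_1=0, K_2=1.

u(t) = e^(-2t)sin(4t) - e^(-2t)cos(4t), v(t) = -2e^(-2t)sin(4t) + 3e^(-2t)cos(4t)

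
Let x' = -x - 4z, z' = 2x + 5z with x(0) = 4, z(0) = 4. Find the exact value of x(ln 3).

-276

A = [[-1,-4],[2,5]]; eigenvalues λ = 3, 1.
Eigenvectors: (-1,1) for λ=3, (2,-1) for λ=1.
From the initial condition, c_1 = 12, c_2 = 8.
x(ln 3) = (12)(3^3)(-1) + (8)(3^1)(2) = -276.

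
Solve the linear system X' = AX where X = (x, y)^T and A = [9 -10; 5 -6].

x(t) = -c_1e^(-t) + 2c_2e^(4t), y(t) = -c_1e^(-t) + c_2e^(4t)

Coefficient matrix A = [[9, -10], [5, -6]].
Characteristic polynomial det(A - λI) = λ^2 - 3λ - 4 = 0.
Eigenvalues λ = -1, 4.
For λ=-1: (A-λI) row 1 is [10, -10], so an eigenvector is (-1, -1).
For λ=4: (A-λI) row 1 is [5, -10], so an eigenvector is (2, 1).
General solution: c_1e^(-t)(-1,-1) + c_2e^(4t)(2,1).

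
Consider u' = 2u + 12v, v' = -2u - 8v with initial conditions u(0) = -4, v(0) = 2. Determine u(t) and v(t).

u(t) = -4e^(-4t), v(t) = 2e^(-4t)

Coefficient matrix A = [[2, 12], [-2, -8]].
Characteristic polynomial det(A - λI) = λ^2 + 6λ + 8 = 0.
Eigenvalues λ = -2, -4.
For λ=-2: (A-λI) row 1 is [4, 12], so an eigenvector is (-3, 1).
For λ=-4: (A-λI) row 1 is [6, 12], so an eigenvector is (2, -1).
General solution: c_1e^(-2t)(-3,1) + c_2e^(-4t)(2,-1).
Applying u(0)=-4, v(0)=2 gives c_1=0, c_2=-2.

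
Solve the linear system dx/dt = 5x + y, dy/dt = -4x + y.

Coefficient matrix A = [[5, 1], [-4, 1]].
Characteristic polynomial det(A - λI) = λ^2 - 6λ + 9 = 0.
Single eigenvalue λ = 3 with algebraic multiplicity 2.
Eigenvector v = (1,-2); generalized eigenvector w with (A-λI)w=v is (0,1).
General solution: e^(3t)[K_1·v + K_2·(t·v + w)].

x(t) = K_1e^(3t) + K_2te^(3t), y(t) = -2K_1e^(3t) - 2K_2te^(3t) + K_2e^(3t)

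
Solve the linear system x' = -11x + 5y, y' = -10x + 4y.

x(t) = -C_1e^(-t) - C_2e^(-6t), y(t) = -2C_1e^(-t) - C_2e^(-6t)

Coefficient matrix A = [[-11, 5], [-10, 4]].
Characteristic polynomial det(A - λI) = λ^2 + 7λ + 6 = 0.
Eigenvalues λ = -1, -6.
For λ=-1: (A-λI) row 1 is [-10, 5], so an eigenvector is (-1, -2).
For λ=-6: (A-λI) row 1 is [-5, 5], so an eigenvector is (-1, -1).
General solution: C_1e^(-t)(-1,-2) + C_2e^(-6t)(-1,-1).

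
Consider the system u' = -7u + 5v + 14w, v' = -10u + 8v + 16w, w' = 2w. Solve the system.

u(t) = -K_1e^(3t) + K_2e^(-2t) + K_3e^(2t), v(t) = -2K_1e^(3t) + K_2e^(-2t) - K_3e^(2t), w(t) = K_3e^(2t)

Coefficient matrix A = [[-7, 5, 14], [-10, 8, 16], [0, 0, 2]].
det(A - λI) = 0 gives eigenvalues λ = 3, -2, 2.
For λ=3: eigenvector (-1,-2,0).
For λ=-2: eigenvector (1,1,0).
For λ=2: eigenvector (1,-1,1).
General solution: K_1e^(3t)(-1,-2,0) + K_2e^(-2t)(1,1,0) + K_3e^(2t)(1,-1,1).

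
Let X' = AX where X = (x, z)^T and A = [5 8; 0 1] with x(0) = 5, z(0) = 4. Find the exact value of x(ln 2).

400

A = [[5,8],[0,1]]; eigenvalues λ = 1, 5.
Eigenvectors: (2,-1) for λ=1, (1,0) for λ=5.
From the initial condition, c_1 = -4, c_2 = 13.
x(ln 2) = (-4)(2^1)(2) + (13)(2^5)(1) = 400.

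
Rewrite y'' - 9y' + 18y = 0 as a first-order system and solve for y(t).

y(t) = K_1e^(6t) + K_2e^(3t)

Let x_1 = y, x_2 = y'. Then x_1' = x_2 and x_2' = -18x_1 + 9x_2.
A = [[0,1],[-18,9]]; det(A-λI) = λ^2 - 9λ + 18.
Eigenvalues λ = 6, 3 with eigenvectors (1,6), (1,3).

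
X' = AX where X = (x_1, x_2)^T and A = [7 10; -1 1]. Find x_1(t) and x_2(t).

Coefficient matrix A = [[7, 10], [-1, 1]].
Characteristic polynomial det(A - λI) = λ^2 - 8λ + 17 = 0.
Eigenvalues λ = 4 ± i (complex conjugate pair).
For λ=4+i: an eigenvector is (1,0) - i(3,-1) = (1 - 3i, 0 + i).
A real fundamental pair from Re and Im of e^((4+i)t)v: X_1 = e^(4t)(cos(t)·(1,0) + sin(t)·(3,-1)), X_2 = e^(4t)(sin(t)·(1,0) - cos(t)·(3,-1)).
General solution: c_1X_1 + c_2X_2.

x_1(t) = 3c_1e^(4t)sin(t) + c_1e^(4t)cos(t) + c_2e^(4t)sin(t) - 3c_2e^(4t)cos(t), x_2(t) = -c_1e^(4t)sin(t) + c_2e^(4t)cos(t)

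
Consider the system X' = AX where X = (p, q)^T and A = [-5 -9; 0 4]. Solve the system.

Coefficient matrix A = [[-5, -9], [0, 4]].
Characteristic polynomial det(A - λI) = λ^2 + λ - 20 = 0.
Eigenvalues λ = -5, 4.
For λ=-5: (A-λI) row 1 is [0, -9], so an eigenvector is (-1, 0).
For λ=4: (A-λI) row 1 is [-9, -9], so an eigenvector is (-1, 1).
General solution: K_1e^(-5t)(-1,0) + K_2e^(4t)(-1,1).

p(t) = -K_1e^(-5t) - K_2e^(4t), q(t) = K_2e^(4t)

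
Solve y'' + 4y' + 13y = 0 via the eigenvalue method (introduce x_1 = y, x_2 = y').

y(t) = C_1e^(-2t)cos(3t) + C_2e^(-2t)sin(3t)

Let x_1 = y, x_2 = y'. Then x_1' = x_2 and x_2' = -13x_1 - 4x_2.
A = [[0,1],[-13,-4]]; det(A-λI) = λ^2 + 4λ + 13.
Eigenvalues λ = -2 ± 3i.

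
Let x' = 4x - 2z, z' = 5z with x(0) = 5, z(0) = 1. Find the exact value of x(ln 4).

A = [[4,-2],[0,5]]; eigenvalues λ = 4, 5.
Eigenvectors: (-1,0) for λ=4, (-2,1) for λ=5.
From the initial condition, c_1 = -7, c_2 = 1.
x(ln 4) = (-7)(4^4)(-1) + (1)(4^5)(-2) = -256.

-256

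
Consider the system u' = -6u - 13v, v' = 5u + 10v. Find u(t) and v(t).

u(t) = 2C_1e^(2t)sin(t) + 3C_1e^(2t)cos(t) + 3C_2e^(2t)sin(t) - 2C_2e^(2t)cos(t), v(t) = -C_1e^(2t)sin(t) - 2C_1e^(2t)cos(t) - 2C_2e^(2t)sin(t) + C_2e^(2t)cos(t)

Coefficient matrix A = [[-6, -13], [5, 10]].
Characteristic polynomial det(A - λI) = λ^2 - 4λ + 5 = 0.
Eigenvalues λ = 2 ± i (complex conjugate pair).
For λ=2+i: an eigenvector is (3,-2) - i(2,-1) = (3 - 2i, -2 + i).
A real fundamental pair from Re and Im of e^((2+i)t)v: X_1 = e^(2t)(cos(t)·(3,-2) + sin(t)·(2,-1)), X_2 = e^(2t)(sin(t)·(3,-2) - cos(t)·(2,-1)).
General solution: C_1X_1 + C_2X_2.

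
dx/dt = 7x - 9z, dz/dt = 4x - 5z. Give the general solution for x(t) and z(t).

Coefficient matrix A = [[7, -9], [4, -5]].
Characteristic polynomial det(A - λI) = λ^2 - 2λ + 1 = 0.
Single eigenvalue λ = 1 with algebraic multiplicity 2.
Eigenvector v = (-3,-2); generalized eigenvector w with (A-λI)w=v is (-2,-1).
General solution: e^(t)[C_1·v + C_2·(t·v + w)].

x(t) = -3C_1e^(t) - 3C_2te^(t) - 2C_2e^(t), z(t) = -2C_1e^(t) - 2C_2te^(t) - C_2e^(t)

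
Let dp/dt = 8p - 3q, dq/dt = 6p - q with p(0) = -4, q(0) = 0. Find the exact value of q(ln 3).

-1872

A = [[8,-3],[6,-1]]; eigenvalues λ = 5, 2.
Eigenvectors: (-1,-1) for λ=5, (1,2) for λ=2.
From the initial condition, c_1 = 8, c_2 = 4.
q(ln 3) = (8)(3^5)(-1) + (4)(3^2)(2) = -1872.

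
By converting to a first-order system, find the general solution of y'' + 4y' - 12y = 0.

Let x_1 = y, x_2 = y'. Then x_1' = x_2 and x_2' = 12x_1 - 4x_2.
A = [[0,1],[12,-4]]; det(A-λI) = λ^2 + 4λ - 12.
Eigenvalues λ = -6, 2 with eigenvectors (1,-6), (1,2).

y(t) = c_1e^(-6t) + c_2e^(2t)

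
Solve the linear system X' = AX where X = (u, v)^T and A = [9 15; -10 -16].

Coefficient matrix A = [[9, 15], [-10, -16]].
Characteristic polynomial det(A - λI) = λ^2 + 7λ + 6 = 0.
Eigenvalues λ = -1, -6.
For λ=-1: (A-λI) row 1 is [10, 15], so an eigenvector is (3, -2).
For λ=-6: (A-λI) row 1 is [15, 15], so an eigenvector is (-1, 1).
General solution: C_1e^(-t)(3,-2) + C_2e^(-6t)(-1,1).

u(t) = 3C_1e^(-t) - C_2e^(-6t), v(t) = -2C_1e^(-t) + C_2e^(-6t)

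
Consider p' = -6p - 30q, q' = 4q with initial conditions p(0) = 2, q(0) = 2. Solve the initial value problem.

p(t) = -6e^(4t) + 8e^(-6t), q(t) = 2e^(4t)

Coefficient matrix A = [[-6, -30], [0, 4]].
Characteristic polynomial det(A - λI) = λ^2 + 2λ - 24 = 0.
Eigenvalues λ = 4, -6.
For λ=4: (A-λI) row 1 is [-10, -30], so an eigenvector is (3, -1).
For λ=-6: (A-λI) row 1 is [0, -30], so an eigenvector is (1, 0).
General solution: K_1e^(4t)(3,-1) + K_2e^(-6t)(1,0).
Applying p(0)=2, q(0)=2 gives K_1=-2, K_2=8.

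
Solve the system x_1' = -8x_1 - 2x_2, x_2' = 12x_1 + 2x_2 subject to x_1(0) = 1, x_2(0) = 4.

x_1(t) = -6e^(-2t) + 7e^(-4t), x_2(t) = 18e^(-2t) - 14e^(-4t)

Coefficient matrix A = [[-8, -2], [12, 2]].
Characteristic polynomial det(A - λI) = λ^2 + 6λ + 8 = 0.
Eigenvalues λ = -4, -2.
For λ=-4: (A-λI) row 1 is [-4, -2], so an eigenvector is (1, -2).
For λ=-2: (A-λI) row 1 is [-6, -2], so an eigenvector is (1, -3).
General solution: K_1e^(-4t)(1,-2) + K_2e^(-2t)(1,-3).
Applying x_1(0)=1, x_2(0)=4 gives K_1=7, K_2=-6.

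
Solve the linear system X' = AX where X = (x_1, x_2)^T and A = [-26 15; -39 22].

Coefficient matrix A = [[-26, 15], [-39, 22]].
Characteristic polynomial det(A - λI) = λ^2 + 4λ + 13 = 0.
Eigenvalues λ = -2 ± 3i (complex conjugate pair).
For λ=-2+3i: an eigenvector is (1,2) - i(2,3) = (1 - 2i, 2 - 3i).
A real fundamental pair from Re and Im of e^((-2+3i)t)v: X_1 = e^(-2t)(cos(3t)·(1,2) + sin(3t)·(2,3)), X_2 = e^(-2t)(sin(3t)·(1,2) - cos(3t)·(2,3)).
General solution: K_1X_1 + K_2X_2.

x_1(t) = 2K_1e^(-2t)sin(3t) + K_1e^(-2t)cos(3t) + K_2e^(-2t)sin(3t) - 2K_2e^(-2t)cos(3t), x_2(t) = 3K_1e^(-2t)sin(3t) + 2K_1e^(-2t)cos(3t) + 2K_2e^(-2t)sin(3t) - 3K_2e^(-2t)cos(3t)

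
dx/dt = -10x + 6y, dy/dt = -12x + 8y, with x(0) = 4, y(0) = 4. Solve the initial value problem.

x(t) = 4e^(-4t), y(t) = 4e^(-4t)

Coefficient matrix A = [[-10, 6], [-12, 8]].
Characteristic polynomial det(A - λI) = λ^2 + 2λ - 8 = 0.
Eigenvalues λ = 2, -4.
For λ=2: (A-λI) row 1 is [-12, 6], so an eigenvector is (-1, -2).
For λ=-4: (A-λI) row 1 is [-6, 6], so an eigenvector is (1, 1).
General solution: K_1e^(2t)(-1,-2) + K_2e^(-4t)(1,1).
Applying x(0)=4, y(0)=4 gives K_1=0, K_2=4.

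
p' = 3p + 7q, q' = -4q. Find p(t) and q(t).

p(t) = -C_1e^(3t) - C_2e^(-4t), q(t) = C_2e^(-4t)

Coefficient matrix A = [[3, 7], [0, -4]].
Characteristic polynomial det(A - λI) = λ^2 + λ - 12 = 0.
Eigenvalues λ = 3, -4.
For λ=3: (A-λI) row 1 is [0, 7], so an eigenvector is (-1, 0).
For λ=-4: (A-λI) row 1 is [7, 7], so an eigenvector is (-1, 1).
General solution: C_1e^(3t)(-1,0) + C_2e^(-4t)(-1,1).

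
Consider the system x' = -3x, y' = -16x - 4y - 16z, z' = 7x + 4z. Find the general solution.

x(t) = c_2e^(-3t), y(t) = c_1e^(-4t) - 2c_3e^(4t), z(t) = -c_2e^(-3t) + c_3e^(4t)

Coefficient matrix A = [[-3, 0, 0], [-16, -4, -16], [7, 0, 4]].
det(A - λI) = 0 gives eigenvalues λ = -4, -3, 4.
For λ=-4: eigenvector (0,1,0).
For λ=-3: eigenvector (1,0,-1).
For λ=4: eigenvector (0,-2,1).
General solution: c_1e^(-4t)(0,1,0) + c_2e^(-3t)(1,0,-1) + c_3e^(4t)(0,-2,1).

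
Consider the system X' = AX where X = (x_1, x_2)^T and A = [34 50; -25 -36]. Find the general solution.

Coefficient matrix A = [[34, 50], [-25, -36]].
Characteristic polynomial det(A - λI) = λ^2 + 2λ + 26 = 0.
Eigenvalues λ = -1 ± 5i (complex conjugate pair).
For λ=-1+5i: an eigenvector is (1,-1) - i(-3,2) = (1 + 3i, -1 - 2i).
A real fundamental pair from Re and Im of e^((-1+5i)t)v: X_1 = e^(-t)(cos(5t)·(1,-1) + sin(5t)·(-3,2)), X_2 = e^(-t)(sin(5t)·(1,-1) - cos(5t)·(-3,2)).
General solution: K_1X_1 + K_2X_2.

x_1(t) = -3K_1e^(-t)sin(5t) + K_1e^(-t)cos(5t) + K_2e^(-t)sin(5t) + 3K_2e^(-t)cos(5t), x_2(t) = 2K_1e^(-t)sin(5t) - K_1e^(-t)cos(5t) - K_2e^(-t)sin(5t) - 2K_2e^(-t)cos(5t)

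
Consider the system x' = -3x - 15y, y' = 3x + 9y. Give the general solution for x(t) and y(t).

x(t) = 2K_1e^(3t)sin(3t) - K_1e^(3t)cos(3t) - K_2e^(3t)sin(3t) - 2K_2e^(3t)cos(3t), y(t) = -K_1e^(3t)sin(3t) + K_2e^(3t)cos(3t)

Coefficient matrix A = [[-3, -15], [3, 9]].
Characteristic polynomial det(A - λI) = λ^2 - 6λ + 18 = 0.
Eigenvalues λ = 3 ± 3i (complex conjugate pair).
For λ=3+3i: an eigenvector is (-1,0) - i(2,-1) = (-1 - 2i, 0 + i).
A real fundamental pair from Re and Im of e^((3+3i)t)v: X_1 = e^(3t)(cos(3t)·(-1,0) + sin(3t)·(2,-1)), X_2 = e^(3t)(sin(3t)·(-1,0) - cos(3t)·(2,-1)).
General solution: K_1X_1 + K_2X_2.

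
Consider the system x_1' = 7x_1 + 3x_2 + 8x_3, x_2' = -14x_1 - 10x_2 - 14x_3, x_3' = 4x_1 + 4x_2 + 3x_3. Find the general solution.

x_1(t) = C_1e^(4t) + C_2e^(-3t) - C_3e^(-t), x_2(t) = -C_1e^(4t) + 2C_2e^(-3t), x_3(t) = -2C_2e^(-3t) + C_3e^(-t)

Coefficient matrix A = [[7, 3, 8], [-14, -10, -14], [4, 4, 3]].
det(A - λI) = 0 gives eigenvalues λ = 4, -3, -1.
For λ=4: eigenvector (1,-1,0).
For λ=-3: eigenvector (1,2,-2).
For λ=-1: eigenvector (-1,0,1).
General solution: C_1e^(4t)(1,-1,0) + C_2e^(-3t)(1,2,-2) + C_3e^(-t)(-1,0,1).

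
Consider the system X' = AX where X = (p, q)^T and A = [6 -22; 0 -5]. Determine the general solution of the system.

Coefficient matrix A = [[6, -22], [0, -5]].
Characteristic polynomial det(A - λI) = λ^2 - λ - 30 = 0.
Eigenvalues λ = 6, -5.
For λ=6: (A-λI) row 1 is [0, -22], so an eigenvector is (-1, 0).
For λ=-5: (A-λI) row 1 is [11, -22], so an eigenvector is (2, 1).
General solution: C_1e^(6t)(-1,0) + C_2e^(-5t)(2,1).

p(t) = -C_1e^(6t) + 2C_2e^(-5t), q(t) = C_2e^(-5t)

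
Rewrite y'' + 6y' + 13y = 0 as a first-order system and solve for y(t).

Let x_1 = y, x_2 = y'. Then x_1' = x_2 and x_2' = -13x_1 - 6x_2.
A = [[0,1],[-13,-6]]; det(A-λI) = λ^2 + 6λ + 13.
Eigenvalues λ = -3 ± 2i.

y(t) = C_1e^(-3t)cos(2t) + C_2e^(-3t)sin(2t)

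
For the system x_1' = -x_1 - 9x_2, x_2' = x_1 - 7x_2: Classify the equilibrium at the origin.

A = [[-1,-9],[1,-7]]; det(A-λI) = λ^2 + 8λ + 16.
repeated λ = -4 with a single eigenvector.

stable improper node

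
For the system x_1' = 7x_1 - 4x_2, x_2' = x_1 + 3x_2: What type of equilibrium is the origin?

unstable improper node

A = [[7,-4],[1,3]]; det(A-λI) = λ^2 - 10λ + 25.
repeated λ = 5 with a single eigenvector.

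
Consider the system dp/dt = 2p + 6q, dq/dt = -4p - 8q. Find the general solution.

p(t) = -C_1e^(-4t) + 3C_2e^(-2t), q(t) = C_1e^(-4t) - 2C_2e^(-2t)

Coefficient matrix A = [[2, 6], [-4, -8]].
Characteristic polynomial det(A - λI) = λ^2 + 6λ + 8 = 0.
Eigenvalues λ = -4, -2.
For λ=-4: (A-λI) row 1 is [6, 6], so an eigenvector is (-1, 1).
For λ=-2: (A-λI) row 1 is [4, 6], so an eigenvector is (3, -2).
General solution: C_1e^(-4t)(-1,1) + C_2e^(-2t)(3,-2).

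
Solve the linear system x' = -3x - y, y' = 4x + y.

x(t) = -K_1e^(-t) - K_2te^(-t) - K_2e^(-t), y(t) = 2K_1e^(-t) + 2K_2te^(-t) + 3K_2e^(-t)

Coefficient matrix A = [[-3, -1], [4, 1]].
Characteristic polynomial det(A - λI) = λ^2 + 2λ + 1 = 0.
Single eigenvalue λ = -1 with algebraic multiplicity 2.
Eigenvector v = (-1,2); generalized eigenvector w with (A-λI)w=v is (-1,3).
General solution: e^(-t)[K_1·v + K_2·(t·v + w)].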